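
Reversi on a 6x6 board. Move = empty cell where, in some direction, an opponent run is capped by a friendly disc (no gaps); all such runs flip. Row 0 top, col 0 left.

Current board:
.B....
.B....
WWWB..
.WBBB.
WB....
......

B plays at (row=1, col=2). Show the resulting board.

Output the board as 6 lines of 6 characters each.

Answer: .B....
.BB...
WWBB..
.WBBB.
WB....
......

Derivation:
Place B at (1,2); scan 8 dirs for brackets.
Dir NW: first cell 'B' (not opp) -> no flip
Dir N: first cell '.' (not opp) -> no flip
Dir NE: first cell '.' (not opp) -> no flip
Dir W: first cell 'B' (not opp) -> no flip
Dir E: first cell '.' (not opp) -> no flip
Dir SW: opp run (2,1), next='.' -> no flip
Dir S: opp run (2,2) capped by B -> flip
Dir SE: first cell 'B' (not opp) -> no flip
All flips: (2,2)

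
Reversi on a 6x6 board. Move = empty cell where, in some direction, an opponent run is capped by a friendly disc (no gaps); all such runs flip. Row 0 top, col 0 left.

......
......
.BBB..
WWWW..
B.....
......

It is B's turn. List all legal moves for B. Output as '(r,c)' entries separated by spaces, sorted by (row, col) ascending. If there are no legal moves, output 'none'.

Answer: (2,0) (4,1) (4,2) (4,3) (4,4)

Derivation:
(2,0): flips 1 -> legal
(2,4): no bracket -> illegal
(3,4): no bracket -> illegal
(4,1): flips 2 -> legal
(4,2): flips 1 -> legal
(4,3): flips 2 -> legal
(4,4): flips 1 -> legal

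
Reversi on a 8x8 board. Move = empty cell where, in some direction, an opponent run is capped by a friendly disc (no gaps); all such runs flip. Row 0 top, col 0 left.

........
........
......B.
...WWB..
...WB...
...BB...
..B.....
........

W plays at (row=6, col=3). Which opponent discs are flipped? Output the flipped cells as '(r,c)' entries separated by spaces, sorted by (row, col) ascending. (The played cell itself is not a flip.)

Answer: (5,3)

Derivation:
Dir NW: first cell '.' (not opp) -> no flip
Dir N: opp run (5,3) capped by W -> flip
Dir NE: opp run (5,4), next='.' -> no flip
Dir W: opp run (6,2), next='.' -> no flip
Dir E: first cell '.' (not opp) -> no flip
Dir SW: first cell '.' (not opp) -> no flip
Dir S: first cell '.' (not opp) -> no flip
Dir SE: first cell '.' (not opp) -> no flip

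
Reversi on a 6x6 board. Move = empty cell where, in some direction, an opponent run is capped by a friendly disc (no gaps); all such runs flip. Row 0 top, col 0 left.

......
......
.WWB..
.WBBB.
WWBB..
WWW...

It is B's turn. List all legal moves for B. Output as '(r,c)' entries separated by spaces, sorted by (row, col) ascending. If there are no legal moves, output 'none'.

Answer: (1,0) (1,1) (1,2) (2,0) (3,0)

Derivation:
(1,0): flips 1 -> legal
(1,1): flips 1 -> legal
(1,2): flips 1 -> legal
(1,3): no bracket -> illegal
(2,0): flips 3 -> legal
(3,0): flips 1 -> legal
(5,3): no bracket -> illegal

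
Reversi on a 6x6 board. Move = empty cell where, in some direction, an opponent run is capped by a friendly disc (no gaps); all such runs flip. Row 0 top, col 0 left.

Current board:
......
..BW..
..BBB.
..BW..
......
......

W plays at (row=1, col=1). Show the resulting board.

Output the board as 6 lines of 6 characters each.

Answer: ......
.WWW..
..WBB.
..BW..
......
......

Derivation:
Place W at (1,1); scan 8 dirs for brackets.
Dir NW: first cell '.' (not opp) -> no flip
Dir N: first cell '.' (not opp) -> no flip
Dir NE: first cell '.' (not opp) -> no flip
Dir W: first cell '.' (not opp) -> no flip
Dir E: opp run (1,2) capped by W -> flip
Dir SW: first cell '.' (not opp) -> no flip
Dir S: first cell '.' (not opp) -> no flip
Dir SE: opp run (2,2) capped by W -> flip
All flips: (1,2) (2,2)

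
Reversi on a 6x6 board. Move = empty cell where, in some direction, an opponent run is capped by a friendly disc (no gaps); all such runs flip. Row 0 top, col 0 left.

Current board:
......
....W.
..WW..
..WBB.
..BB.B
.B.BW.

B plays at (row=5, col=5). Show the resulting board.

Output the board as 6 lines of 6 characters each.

Answer: ......
....W.
..WW..
..WBB.
..BB.B
.B.BBB

Derivation:
Place B at (5,5); scan 8 dirs for brackets.
Dir NW: first cell '.' (not opp) -> no flip
Dir N: first cell 'B' (not opp) -> no flip
Dir NE: edge -> no flip
Dir W: opp run (5,4) capped by B -> flip
Dir E: edge -> no flip
Dir SW: edge -> no flip
Dir S: edge -> no flip
Dir SE: edge -> no flip
All flips: (5,4)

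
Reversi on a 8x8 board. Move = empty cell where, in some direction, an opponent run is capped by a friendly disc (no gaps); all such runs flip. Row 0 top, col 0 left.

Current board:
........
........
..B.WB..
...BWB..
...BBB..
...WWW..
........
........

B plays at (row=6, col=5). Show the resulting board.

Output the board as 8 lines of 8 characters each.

Place B at (6,5); scan 8 dirs for brackets.
Dir NW: opp run (5,4) capped by B -> flip
Dir N: opp run (5,5) capped by B -> flip
Dir NE: first cell '.' (not opp) -> no flip
Dir W: first cell '.' (not opp) -> no flip
Dir E: first cell '.' (not opp) -> no flip
Dir SW: first cell '.' (not opp) -> no flip
Dir S: first cell '.' (not opp) -> no flip
Dir SE: first cell '.' (not opp) -> no flip
All flips: (5,4) (5,5)

Answer: ........
........
..B.WB..
...BWB..
...BBB..
...WBB..
.....B..
........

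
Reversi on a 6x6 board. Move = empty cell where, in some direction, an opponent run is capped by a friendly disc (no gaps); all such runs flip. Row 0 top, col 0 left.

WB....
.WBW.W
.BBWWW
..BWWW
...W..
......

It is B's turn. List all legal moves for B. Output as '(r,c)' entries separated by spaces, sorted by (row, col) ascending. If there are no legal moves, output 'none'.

Answer: (0,4) (1,0) (1,4) (4,4) (4,5) (5,4)

Derivation:
(0,2): no bracket -> illegal
(0,3): no bracket -> illegal
(0,4): flips 1 -> legal
(0,5): no bracket -> illegal
(1,0): flips 1 -> legal
(1,4): flips 2 -> legal
(2,0): no bracket -> illegal
(4,2): no bracket -> illegal
(4,4): flips 1 -> legal
(4,5): flips 2 -> legal
(5,2): no bracket -> illegal
(5,3): no bracket -> illegal
(5,4): flips 1 -> legal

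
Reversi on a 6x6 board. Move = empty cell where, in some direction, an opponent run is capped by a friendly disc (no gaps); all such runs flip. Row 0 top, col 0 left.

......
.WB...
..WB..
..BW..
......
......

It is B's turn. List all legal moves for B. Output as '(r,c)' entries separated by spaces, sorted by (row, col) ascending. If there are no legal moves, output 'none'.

(0,0): no bracket -> illegal
(0,1): no bracket -> illegal
(0,2): no bracket -> illegal
(1,0): flips 1 -> legal
(1,3): no bracket -> illegal
(2,0): no bracket -> illegal
(2,1): flips 1 -> legal
(2,4): no bracket -> illegal
(3,1): no bracket -> illegal
(3,4): flips 1 -> legal
(4,2): no bracket -> illegal
(4,3): flips 1 -> legal
(4,4): no bracket -> illegal

Answer: (1,0) (2,1) (3,4) (4,3)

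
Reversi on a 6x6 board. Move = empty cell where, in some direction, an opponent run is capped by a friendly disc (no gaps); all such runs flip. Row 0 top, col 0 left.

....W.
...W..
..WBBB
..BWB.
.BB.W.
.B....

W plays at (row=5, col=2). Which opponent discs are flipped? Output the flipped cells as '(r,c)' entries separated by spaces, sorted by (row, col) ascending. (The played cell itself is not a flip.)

Answer: (3,2) (4,2)

Derivation:
Dir NW: opp run (4,1), next='.' -> no flip
Dir N: opp run (4,2) (3,2) capped by W -> flip
Dir NE: first cell '.' (not opp) -> no flip
Dir W: opp run (5,1), next='.' -> no flip
Dir E: first cell '.' (not opp) -> no flip
Dir SW: edge -> no flip
Dir S: edge -> no flip
Dir SE: edge -> no flip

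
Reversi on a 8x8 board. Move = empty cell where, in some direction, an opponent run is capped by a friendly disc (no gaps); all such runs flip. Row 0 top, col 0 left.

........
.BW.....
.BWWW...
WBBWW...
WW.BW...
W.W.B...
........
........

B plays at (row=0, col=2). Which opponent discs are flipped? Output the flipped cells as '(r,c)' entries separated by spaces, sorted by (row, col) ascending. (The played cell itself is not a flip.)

Answer: (1,2) (2,2)

Derivation:
Dir NW: edge -> no flip
Dir N: edge -> no flip
Dir NE: edge -> no flip
Dir W: first cell '.' (not opp) -> no flip
Dir E: first cell '.' (not opp) -> no flip
Dir SW: first cell 'B' (not opp) -> no flip
Dir S: opp run (1,2) (2,2) capped by B -> flip
Dir SE: first cell '.' (not opp) -> no flip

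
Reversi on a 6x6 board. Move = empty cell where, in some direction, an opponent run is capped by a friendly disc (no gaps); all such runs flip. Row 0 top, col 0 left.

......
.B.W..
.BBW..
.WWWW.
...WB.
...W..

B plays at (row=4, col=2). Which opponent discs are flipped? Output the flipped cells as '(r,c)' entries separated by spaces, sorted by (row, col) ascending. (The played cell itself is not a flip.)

Dir NW: opp run (3,1), next='.' -> no flip
Dir N: opp run (3,2) capped by B -> flip
Dir NE: opp run (3,3), next='.' -> no flip
Dir W: first cell '.' (not opp) -> no flip
Dir E: opp run (4,3) capped by B -> flip
Dir SW: first cell '.' (not opp) -> no flip
Dir S: first cell '.' (not opp) -> no flip
Dir SE: opp run (5,3), next=edge -> no flip

Answer: (3,2) (4,3)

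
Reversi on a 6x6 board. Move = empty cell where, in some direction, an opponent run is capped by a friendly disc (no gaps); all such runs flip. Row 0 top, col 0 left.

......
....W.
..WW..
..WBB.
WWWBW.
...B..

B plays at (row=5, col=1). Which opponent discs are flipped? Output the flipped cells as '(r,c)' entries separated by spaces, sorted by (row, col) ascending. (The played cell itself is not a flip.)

Dir NW: opp run (4,0), next=edge -> no flip
Dir N: opp run (4,1), next='.' -> no flip
Dir NE: opp run (4,2) capped by B -> flip
Dir W: first cell '.' (not opp) -> no flip
Dir E: first cell '.' (not opp) -> no flip
Dir SW: edge -> no flip
Dir S: edge -> no flip
Dir SE: edge -> no flip

Answer: (4,2)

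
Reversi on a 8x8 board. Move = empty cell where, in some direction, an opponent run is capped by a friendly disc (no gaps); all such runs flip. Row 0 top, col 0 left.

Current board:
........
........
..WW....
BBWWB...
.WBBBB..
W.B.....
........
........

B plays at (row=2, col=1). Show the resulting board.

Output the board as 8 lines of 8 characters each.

Place B at (2,1); scan 8 dirs for brackets.
Dir NW: first cell '.' (not opp) -> no flip
Dir N: first cell '.' (not opp) -> no flip
Dir NE: first cell '.' (not opp) -> no flip
Dir W: first cell '.' (not opp) -> no flip
Dir E: opp run (2,2) (2,3), next='.' -> no flip
Dir SW: first cell 'B' (not opp) -> no flip
Dir S: first cell 'B' (not opp) -> no flip
Dir SE: opp run (3,2) capped by B -> flip
All flips: (3,2)

Answer: ........
........
.BWW....
BBBWB...
.WBBBB..
W.B.....
........
........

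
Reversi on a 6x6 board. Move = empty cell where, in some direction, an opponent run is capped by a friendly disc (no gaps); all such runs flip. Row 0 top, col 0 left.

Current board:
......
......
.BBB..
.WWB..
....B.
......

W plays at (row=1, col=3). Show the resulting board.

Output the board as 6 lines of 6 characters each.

Answer: ......
...W..
.BWB..
.WWB..
....B.
......

Derivation:
Place W at (1,3); scan 8 dirs for brackets.
Dir NW: first cell '.' (not opp) -> no flip
Dir N: first cell '.' (not opp) -> no flip
Dir NE: first cell '.' (not opp) -> no flip
Dir W: first cell '.' (not opp) -> no flip
Dir E: first cell '.' (not opp) -> no flip
Dir SW: opp run (2,2) capped by W -> flip
Dir S: opp run (2,3) (3,3), next='.' -> no flip
Dir SE: first cell '.' (not opp) -> no flip
All flips: (2,2)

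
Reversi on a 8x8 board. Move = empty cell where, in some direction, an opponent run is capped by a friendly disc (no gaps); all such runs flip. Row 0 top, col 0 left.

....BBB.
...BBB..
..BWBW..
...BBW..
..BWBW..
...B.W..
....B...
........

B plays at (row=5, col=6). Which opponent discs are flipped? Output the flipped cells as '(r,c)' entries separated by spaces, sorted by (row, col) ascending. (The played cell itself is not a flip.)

Answer: (4,5)

Derivation:
Dir NW: opp run (4,5) capped by B -> flip
Dir N: first cell '.' (not opp) -> no flip
Dir NE: first cell '.' (not opp) -> no flip
Dir W: opp run (5,5), next='.' -> no flip
Dir E: first cell '.' (not opp) -> no flip
Dir SW: first cell '.' (not opp) -> no flip
Dir S: first cell '.' (not opp) -> no flip
Dir SE: first cell '.' (not opp) -> no flip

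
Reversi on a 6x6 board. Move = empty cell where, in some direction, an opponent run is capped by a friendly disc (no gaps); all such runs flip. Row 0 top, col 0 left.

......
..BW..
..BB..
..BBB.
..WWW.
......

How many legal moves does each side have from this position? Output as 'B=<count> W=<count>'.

Answer: B=8 W=6

Derivation:
-- B to move --
(0,2): no bracket -> illegal
(0,3): flips 1 -> legal
(0,4): flips 1 -> legal
(1,4): flips 1 -> legal
(2,4): no bracket -> illegal
(3,1): no bracket -> illegal
(3,5): no bracket -> illegal
(4,1): no bracket -> illegal
(4,5): no bracket -> illegal
(5,1): flips 1 -> legal
(5,2): flips 2 -> legal
(5,3): flips 1 -> legal
(5,4): flips 2 -> legal
(5,5): flips 1 -> legal
B mobility = 8
-- W to move --
(0,1): no bracket -> illegal
(0,2): flips 3 -> legal
(0,3): no bracket -> illegal
(1,1): flips 3 -> legal
(1,4): no bracket -> illegal
(2,1): flips 1 -> legal
(2,4): flips 2 -> legal
(2,5): flips 1 -> legal
(3,1): flips 1 -> legal
(3,5): no bracket -> illegal
(4,1): no bracket -> illegal
(4,5): no bracket -> illegal
W mobility = 6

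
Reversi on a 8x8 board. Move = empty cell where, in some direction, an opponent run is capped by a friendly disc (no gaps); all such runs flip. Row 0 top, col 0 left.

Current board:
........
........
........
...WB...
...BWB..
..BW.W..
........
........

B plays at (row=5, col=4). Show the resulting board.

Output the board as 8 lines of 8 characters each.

Answer: ........
........
........
...WB...
...BBB..
..BBBW..
........
........

Derivation:
Place B at (5,4); scan 8 dirs for brackets.
Dir NW: first cell 'B' (not opp) -> no flip
Dir N: opp run (4,4) capped by B -> flip
Dir NE: first cell 'B' (not opp) -> no flip
Dir W: opp run (5,3) capped by B -> flip
Dir E: opp run (5,5), next='.' -> no flip
Dir SW: first cell '.' (not opp) -> no flip
Dir S: first cell '.' (not opp) -> no flip
Dir SE: first cell '.' (not opp) -> no flip
All flips: (4,4) (5,3)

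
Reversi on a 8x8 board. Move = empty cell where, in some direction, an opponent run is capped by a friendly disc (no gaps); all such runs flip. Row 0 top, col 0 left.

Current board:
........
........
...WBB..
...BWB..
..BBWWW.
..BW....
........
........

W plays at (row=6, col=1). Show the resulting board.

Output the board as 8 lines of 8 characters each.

Place W at (6,1); scan 8 dirs for brackets.
Dir NW: first cell '.' (not opp) -> no flip
Dir N: first cell '.' (not opp) -> no flip
Dir NE: opp run (5,2) (4,3) capped by W -> flip
Dir W: first cell '.' (not opp) -> no flip
Dir E: first cell '.' (not opp) -> no flip
Dir SW: first cell '.' (not opp) -> no flip
Dir S: first cell '.' (not opp) -> no flip
Dir SE: first cell '.' (not opp) -> no flip
All flips: (4,3) (5,2)

Answer: ........
........
...WBB..
...BWB..
..BWWWW.
..WW....
.W......
........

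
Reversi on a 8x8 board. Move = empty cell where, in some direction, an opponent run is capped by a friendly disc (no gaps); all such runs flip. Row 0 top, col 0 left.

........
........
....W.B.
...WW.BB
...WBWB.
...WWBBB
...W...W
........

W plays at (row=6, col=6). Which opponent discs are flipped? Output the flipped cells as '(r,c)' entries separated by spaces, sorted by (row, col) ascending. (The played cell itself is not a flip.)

Answer: (4,4) (5,5)

Derivation:
Dir NW: opp run (5,5) (4,4) capped by W -> flip
Dir N: opp run (5,6) (4,6) (3,6) (2,6), next='.' -> no flip
Dir NE: opp run (5,7), next=edge -> no flip
Dir W: first cell '.' (not opp) -> no flip
Dir E: first cell 'W' (not opp) -> no flip
Dir SW: first cell '.' (not opp) -> no flip
Dir S: first cell '.' (not opp) -> no flip
Dir SE: first cell '.' (not opp) -> no flip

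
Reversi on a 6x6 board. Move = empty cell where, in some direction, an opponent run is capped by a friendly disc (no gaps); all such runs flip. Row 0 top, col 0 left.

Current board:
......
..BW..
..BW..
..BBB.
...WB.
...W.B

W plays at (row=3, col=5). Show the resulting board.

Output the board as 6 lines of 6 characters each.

Place W at (3,5); scan 8 dirs for brackets.
Dir NW: first cell '.' (not opp) -> no flip
Dir N: first cell '.' (not opp) -> no flip
Dir NE: edge -> no flip
Dir W: opp run (3,4) (3,3) (3,2), next='.' -> no flip
Dir E: edge -> no flip
Dir SW: opp run (4,4) capped by W -> flip
Dir S: first cell '.' (not opp) -> no flip
Dir SE: edge -> no flip
All flips: (4,4)

Answer: ......
..BW..
..BW..
..BBBW
...WW.
...W.B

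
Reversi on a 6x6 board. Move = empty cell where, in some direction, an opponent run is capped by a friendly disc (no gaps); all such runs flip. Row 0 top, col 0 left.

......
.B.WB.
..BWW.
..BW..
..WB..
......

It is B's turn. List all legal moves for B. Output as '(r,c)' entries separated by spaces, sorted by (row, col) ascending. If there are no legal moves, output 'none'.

Answer: (0,3) (0,4) (1,2) (2,5) (3,4) (4,1) (4,4) (5,2)

Derivation:
(0,2): no bracket -> illegal
(0,3): flips 3 -> legal
(0,4): flips 1 -> legal
(1,2): flips 1 -> legal
(1,5): no bracket -> illegal
(2,5): flips 2 -> legal
(3,1): no bracket -> illegal
(3,4): flips 2 -> legal
(3,5): no bracket -> illegal
(4,1): flips 1 -> legal
(4,4): flips 1 -> legal
(5,1): no bracket -> illegal
(5,2): flips 1 -> legal
(5,3): no bracket -> illegal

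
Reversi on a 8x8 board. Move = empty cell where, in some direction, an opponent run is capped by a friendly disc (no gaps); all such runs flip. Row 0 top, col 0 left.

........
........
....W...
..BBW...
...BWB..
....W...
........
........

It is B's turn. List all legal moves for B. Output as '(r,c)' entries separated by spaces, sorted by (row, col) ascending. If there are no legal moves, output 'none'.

Answer: (1,5) (2,3) (2,5) (3,5) (5,5) (6,3) (6,5)

Derivation:
(1,3): no bracket -> illegal
(1,4): no bracket -> illegal
(1,5): flips 1 -> legal
(2,3): flips 1 -> legal
(2,5): flips 1 -> legal
(3,5): flips 1 -> legal
(5,3): no bracket -> illegal
(5,5): flips 1 -> legal
(6,3): flips 1 -> legal
(6,4): no bracket -> illegal
(6,5): flips 1 -> legal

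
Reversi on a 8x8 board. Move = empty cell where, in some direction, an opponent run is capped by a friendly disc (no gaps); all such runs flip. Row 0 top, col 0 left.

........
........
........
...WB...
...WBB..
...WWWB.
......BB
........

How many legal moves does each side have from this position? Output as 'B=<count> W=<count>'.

-- B to move --
(2,2): flips 1 -> legal
(2,3): no bracket -> illegal
(2,4): no bracket -> illegal
(3,2): flips 1 -> legal
(4,2): flips 1 -> legal
(4,6): no bracket -> illegal
(5,2): flips 4 -> legal
(6,2): flips 1 -> legal
(6,3): flips 1 -> legal
(6,4): flips 1 -> legal
(6,5): flips 1 -> legal
B mobility = 8
-- W to move --
(2,3): no bracket -> illegal
(2,4): flips 2 -> legal
(2,5): flips 1 -> legal
(3,5): flips 3 -> legal
(3,6): flips 1 -> legal
(4,6): flips 2 -> legal
(4,7): no bracket -> illegal
(5,7): flips 1 -> legal
(6,5): no bracket -> illegal
(7,5): no bracket -> illegal
(7,6): no bracket -> illegal
(7,7): flips 1 -> legal
W mobility = 7

Answer: B=8 W=7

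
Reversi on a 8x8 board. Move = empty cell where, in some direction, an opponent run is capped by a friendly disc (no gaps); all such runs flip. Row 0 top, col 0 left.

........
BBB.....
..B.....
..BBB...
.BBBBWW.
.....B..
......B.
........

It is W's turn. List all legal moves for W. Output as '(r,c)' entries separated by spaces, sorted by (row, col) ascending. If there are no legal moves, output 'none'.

Answer: (2,3) (4,0) (6,4) (6,5)

Derivation:
(0,0): no bracket -> illegal
(0,1): no bracket -> illegal
(0,2): no bracket -> illegal
(0,3): no bracket -> illegal
(1,3): no bracket -> illegal
(2,0): no bracket -> illegal
(2,1): no bracket -> illegal
(2,3): flips 1 -> legal
(2,4): no bracket -> illegal
(2,5): no bracket -> illegal
(3,0): no bracket -> illegal
(3,1): no bracket -> illegal
(3,5): no bracket -> illegal
(4,0): flips 4 -> legal
(5,0): no bracket -> illegal
(5,1): no bracket -> illegal
(5,2): no bracket -> illegal
(5,3): no bracket -> illegal
(5,4): no bracket -> illegal
(5,6): no bracket -> illegal
(5,7): no bracket -> illegal
(6,4): flips 1 -> legal
(6,5): flips 1 -> legal
(6,7): no bracket -> illegal
(7,5): no bracket -> illegal
(7,6): no bracket -> illegal
(7,7): no bracket -> illegal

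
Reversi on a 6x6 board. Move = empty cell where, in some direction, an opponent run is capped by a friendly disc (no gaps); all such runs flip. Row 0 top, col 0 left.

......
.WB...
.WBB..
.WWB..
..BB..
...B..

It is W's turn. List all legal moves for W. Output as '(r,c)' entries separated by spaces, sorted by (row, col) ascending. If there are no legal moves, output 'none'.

Answer: (0,2) (0,3) (1,3) (1,4) (2,4) (3,4) (4,4) (5,2) (5,4)

Derivation:
(0,1): no bracket -> illegal
(0,2): flips 2 -> legal
(0,3): flips 1 -> legal
(1,3): flips 2 -> legal
(1,4): flips 1 -> legal
(2,4): flips 2 -> legal
(3,4): flips 1 -> legal
(4,1): no bracket -> illegal
(4,4): flips 2 -> legal
(5,1): no bracket -> illegal
(5,2): flips 1 -> legal
(5,4): flips 1 -> legal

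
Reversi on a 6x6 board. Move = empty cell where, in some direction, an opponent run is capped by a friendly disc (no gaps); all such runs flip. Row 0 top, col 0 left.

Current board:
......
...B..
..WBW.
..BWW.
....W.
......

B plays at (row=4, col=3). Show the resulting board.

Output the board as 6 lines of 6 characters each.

Answer: ......
...B..
..WBW.
..BBW.
...BW.
......

Derivation:
Place B at (4,3); scan 8 dirs for brackets.
Dir NW: first cell 'B' (not opp) -> no flip
Dir N: opp run (3,3) capped by B -> flip
Dir NE: opp run (3,4), next='.' -> no flip
Dir W: first cell '.' (not opp) -> no flip
Dir E: opp run (4,4), next='.' -> no flip
Dir SW: first cell '.' (not opp) -> no flip
Dir S: first cell '.' (not opp) -> no flip
Dir SE: first cell '.' (not opp) -> no flip
All flips: (3,3)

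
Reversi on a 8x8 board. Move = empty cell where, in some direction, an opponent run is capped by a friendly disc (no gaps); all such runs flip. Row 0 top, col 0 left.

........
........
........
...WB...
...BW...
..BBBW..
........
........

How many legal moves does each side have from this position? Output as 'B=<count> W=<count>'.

-- B to move --
(2,2): no bracket -> illegal
(2,3): flips 1 -> legal
(2,4): no bracket -> illegal
(3,2): flips 1 -> legal
(3,5): flips 1 -> legal
(4,2): no bracket -> illegal
(4,5): flips 1 -> legal
(4,6): no bracket -> illegal
(5,6): flips 1 -> legal
(6,4): no bracket -> illegal
(6,5): no bracket -> illegal
(6,6): no bracket -> illegal
B mobility = 5
-- W to move --
(2,3): no bracket -> illegal
(2,4): flips 1 -> legal
(2,5): no bracket -> illegal
(3,2): no bracket -> illegal
(3,5): flips 1 -> legal
(4,1): no bracket -> illegal
(4,2): flips 1 -> legal
(4,5): no bracket -> illegal
(5,1): flips 3 -> legal
(6,1): no bracket -> illegal
(6,2): flips 1 -> legal
(6,3): flips 2 -> legal
(6,4): flips 1 -> legal
(6,5): no bracket -> illegal
W mobility = 7

Answer: B=5 W=7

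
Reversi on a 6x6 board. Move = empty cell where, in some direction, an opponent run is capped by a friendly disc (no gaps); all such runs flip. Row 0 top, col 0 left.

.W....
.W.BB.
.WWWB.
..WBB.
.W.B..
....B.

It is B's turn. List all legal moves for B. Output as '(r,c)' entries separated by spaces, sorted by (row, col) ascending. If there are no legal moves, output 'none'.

Answer: (0,0) (1,0) (1,2) (2,0) (3,1) (5,0)

Derivation:
(0,0): flips 2 -> legal
(0,2): no bracket -> illegal
(1,0): flips 2 -> legal
(1,2): flips 1 -> legal
(2,0): flips 3 -> legal
(3,0): no bracket -> illegal
(3,1): flips 2 -> legal
(4,0): no bracket -> illegal
(4,2): no bracket -> illegal
(5,0): flips 3 -> legal
(5,1): no bracket -> illegal
(5,2): no bracket -> illegal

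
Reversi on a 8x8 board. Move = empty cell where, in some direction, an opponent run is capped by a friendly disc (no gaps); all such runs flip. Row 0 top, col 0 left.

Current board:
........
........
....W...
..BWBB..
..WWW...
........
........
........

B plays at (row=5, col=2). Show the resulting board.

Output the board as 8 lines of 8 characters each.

Place B at (5,2); scan 8 dirs for brackets.
Dir NW: first cell '.' (not opp) -> no flip
Dir N: opp run (4,2) capped by B -> flip
Dir NE: opp run (4,3) capped by B -> flip
Dir W: first cell '.' (not opp) -> no flip
Dir E: first cell '.' (not opp) -> no flip
Dir SW: first cell '.' (not opp) -> no flip
Dir S: first cell '.' (not opp) -> no flip
Dir SE: first cell '.' (not opp) -> no flip
All flips: (4,2) (4,3)

Answer: ........
........
....W...
..BWBB..
..BBW...
..B.....
........
........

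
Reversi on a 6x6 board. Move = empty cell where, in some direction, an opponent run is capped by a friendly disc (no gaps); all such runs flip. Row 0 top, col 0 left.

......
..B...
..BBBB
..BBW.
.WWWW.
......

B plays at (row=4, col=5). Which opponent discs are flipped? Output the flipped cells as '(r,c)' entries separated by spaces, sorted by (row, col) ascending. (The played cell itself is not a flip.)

Dir NW: opp run (3,4) capped by B -> flip
Dir N: first cell '.' (not opp) -> no flip
Dir NE: edge -> no flip
Dir W: opp run (4,4) (4,3) (4,2) (4,1), next='.' -> no flip
Dir E: edge -> no flip
Dir SW: first cell '.' (not opp) -> no flip
Dir S: first cell '.' (not opp) -> no flip
Dir SE: edge -> no flip

Answer: (3,4)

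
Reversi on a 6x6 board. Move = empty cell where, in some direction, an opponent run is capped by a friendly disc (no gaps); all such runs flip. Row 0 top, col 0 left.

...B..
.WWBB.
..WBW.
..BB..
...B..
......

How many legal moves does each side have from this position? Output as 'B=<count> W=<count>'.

Answer: B=10 W=6

Derivation:
-- B to move --
(0,0): flips 2 -> legal
(0,1): flips 1 -> legal
(0,2): flips 2 -> legal
(1,0): flips 2 -> legal
(1,5): flips 1 -> legal
(2,0): no bracket -> illegal
(2,1): flips 2 -> legal
(2,5): flips 1 -> legal
(3,1): flips 1 -> legal
(3,4): flips 1 -> legal
(3,5): flips 1 -> legal
B mobility = 10
-- W to move --
(0,2): flips 1 -> legal
(0,4): flips 2 -> legal
(0,5): no bracket -> illegal
(1,5): flips 2 -> legal
(2,1): no bracket -> illegal
(2,5): no bracket -> illegal
(3,1): no bracket -> illegal
(3,4): flips 1 -> legal
(4,1): no bracket -> illegal
(4,2): flips 2 -> legal
(4,4): flips 1 -> legal
(5,2): no bracket -> illegal
(5,3): no bracket -> illegal
(5,4): no bracket -> illegal
W mobility = 6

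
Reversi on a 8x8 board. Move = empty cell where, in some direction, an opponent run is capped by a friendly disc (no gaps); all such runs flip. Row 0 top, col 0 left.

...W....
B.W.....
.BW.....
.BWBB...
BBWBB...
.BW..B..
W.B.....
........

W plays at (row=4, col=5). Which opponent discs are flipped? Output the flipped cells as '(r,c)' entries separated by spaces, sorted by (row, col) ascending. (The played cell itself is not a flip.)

Dir NW: opp run (3,4), next='.' -> no flip
Dir N: first cell '.' (not opp) -> no flip
Dir NE: first cell '.' (not opp) -> no flip
Dir W: opp run (4,4) (4,3) capped by W -> flip
Dir E: first cell '.' (not opp) -> no flip
Dir SW: first cell '.' (not opp) -> no flip
Dir S: opp run (5,5), next='.' -> no flip
Dir SE: first cell '.' (not opp) -> no flip

Answer: (4,3) (4,4)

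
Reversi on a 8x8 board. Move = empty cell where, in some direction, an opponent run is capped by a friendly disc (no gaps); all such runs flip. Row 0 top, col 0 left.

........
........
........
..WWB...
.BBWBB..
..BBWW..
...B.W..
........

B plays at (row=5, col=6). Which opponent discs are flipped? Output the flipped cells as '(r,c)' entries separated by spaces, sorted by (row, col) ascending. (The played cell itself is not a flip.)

Answer: (5,4) (5,5)

Derivation:
Dir NW: first cell 'B' (not opp) -> no flip
Dir N: first cell '.' (not opp) -> no flip
Dir NE: first cell '.' (not opp) -> no flip
Dir W: opp run (5,5) (5,4) capped by B -> flip
Dir E: first cell '.' (not opp) -> no flip
Dir SW: opp run (6,5), next='.' -> no flip
Dir S: first cell '.' (not opp) -> no flip
Dir SE: first cell '.' (not opp) -> no flip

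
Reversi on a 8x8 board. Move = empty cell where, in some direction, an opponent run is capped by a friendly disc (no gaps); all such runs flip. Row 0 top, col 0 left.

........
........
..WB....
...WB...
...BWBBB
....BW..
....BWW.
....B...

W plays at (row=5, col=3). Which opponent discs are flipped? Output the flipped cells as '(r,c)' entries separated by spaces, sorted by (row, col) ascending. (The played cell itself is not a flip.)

Dir NW: first cell '.' (not opp) -> no flip
Dir N: opp run (4,3) capped by W -> flip
Dir NE: first cell 'W' (not opp) -> no flip
Dir W: first cell '.' (not opp) -> no flip
Dir E: opp run (5,4) capped by W -> flip
Dir SW: first cell '.' (not opp) -> no flip
Dir S: first cell '.' (not opp) -> no flip
Dir SE: opp run (6,4), next='.' -> no flip

Answer: (4,3) (5,4)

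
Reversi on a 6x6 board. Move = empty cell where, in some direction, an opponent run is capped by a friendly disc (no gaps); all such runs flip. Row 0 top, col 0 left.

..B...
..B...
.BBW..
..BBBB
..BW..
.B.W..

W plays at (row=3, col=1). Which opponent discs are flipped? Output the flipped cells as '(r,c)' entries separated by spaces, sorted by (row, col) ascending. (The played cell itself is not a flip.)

Answer: (4,2)

Derivation:
Dir NW: first cell '.' (not opp) -> no flip
Dir N: opp run (2,1), next='.' -> no flip
Dir NE: opp run (2,2), next='.' -> no flip
Dir W: first cell '.' (not opp) -> no flip
Dir E: opp run (3,2) (3,3) (3,4) (3,5), next=edge -> no flip
Dir SW: first cell '.' (not opp) -> no flip
Dir S: first cell '.' (not opp) -> no flip
Dir SE: opp run (4,2) capped by W -> flip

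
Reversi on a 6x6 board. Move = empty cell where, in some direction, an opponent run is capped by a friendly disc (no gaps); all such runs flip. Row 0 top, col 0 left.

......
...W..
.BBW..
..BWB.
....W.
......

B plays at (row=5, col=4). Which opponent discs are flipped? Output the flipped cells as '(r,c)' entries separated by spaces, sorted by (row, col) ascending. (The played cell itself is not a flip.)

Dir NW: first cell '.' (not opp) -> no flip
Dir N: opp run (4,4) capped by B -> flip
Dir NE: first cell '.' (not opp) -> no flip
Dir W: first cell '.' (not opp) -> no flip
Dir E: first cell '.' (not opp) -> no flip
Dir SW: edge -> no flip
Dir S: edge -> no flip
Dir SE: edge -> no flip

Answer: (4,4)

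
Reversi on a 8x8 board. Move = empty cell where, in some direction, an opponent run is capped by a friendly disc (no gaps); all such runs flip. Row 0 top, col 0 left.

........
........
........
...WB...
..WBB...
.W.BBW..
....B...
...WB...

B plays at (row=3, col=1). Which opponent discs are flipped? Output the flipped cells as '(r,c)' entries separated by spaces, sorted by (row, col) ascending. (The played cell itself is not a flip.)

Answer: (4,2)

Derivation:
Dir NW: first cell '.' (not opp) -> no flip
Dir N: first cell '.' (not opp) -> no flip
Dir NE: first cell '.' (not opp) -> no flip
Dir W: first cell '.' (not opp) -> no flip
Dir E: first cell '.' (not opp) -> no flip
Dir SW: first cell '.' (not opp) -> no flip
Dir S: first cell '.' (not opp) -> no flip
Dir SE: opp run (4,2) capped by B -> flip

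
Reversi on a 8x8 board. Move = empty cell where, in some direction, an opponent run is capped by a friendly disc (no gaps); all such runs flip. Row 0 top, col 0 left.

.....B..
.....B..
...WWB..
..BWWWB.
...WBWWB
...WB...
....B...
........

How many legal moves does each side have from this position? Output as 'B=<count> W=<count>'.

-- B to move --
(1,2): no bracket -> illegal
(1,3): no bracket -> illegal
(1,4): flips 3 -> legal
(2,2): flips 3 -> legal
(2,6): flips 1 -> legal
(3,7): no bracket -> illegal
(4,2): flips 4 -> legal
(5,2): flips 3 -> legal
(5,5): flips 2 -> legal
(5,6): flips 1 -> legal
(5,7): no bracket -> illegal
(6,2): flips 1 -> legal
(6,3): no bracket -> illegal
B mobility = 8
-- W to move --
(0,4): no bracket -> illegal
(0,6): flips 1 -> legal
(1,4): no bracket -> illegal
(1,6): flips 1 -> legal
(2,1): flips 1 -> legal
(2,2): no bracket -> illegal
(2,6): flips 2 -> legal
(2,7): flips 1 -> legal
(3,1): flips 1 -> legal
(3,7): flips 1 -> legal
(4,1): flips 1 -> legal
(4,2): no bracket -> illegal
(5,5): flips 2 -> legal
(5,6): no bracket -> illegal
(5,7): no bracket -> illegal
(6,3): flips 1 -> legal
(6,5): flips 1 -> legal
(7,3): no bracket -> illegal
(7,4): flips 3 -> legal
(7,5): flips 1 -> legal
W mobility = 13

Answer: B=8 W=13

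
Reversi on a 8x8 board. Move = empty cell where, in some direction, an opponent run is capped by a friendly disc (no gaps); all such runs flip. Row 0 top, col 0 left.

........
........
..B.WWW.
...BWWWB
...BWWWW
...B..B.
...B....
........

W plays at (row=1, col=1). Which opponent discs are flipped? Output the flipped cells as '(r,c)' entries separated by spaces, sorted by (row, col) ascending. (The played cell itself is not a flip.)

Answer: (2,2) (3,3)

Derivation:
Dir NW: first cell '.' (not opp) -> no flip
Dir N: first cell '.' (not opp) -> no flip
Dir NE: first cell '.' (not opp) -> no flip
Dir W: first cell '.' (not opp) -> no flip
Dir E: first cell '.' (not opp) -> no flip
Dir SW: first cell '.' (not opp) -> no flip
Dir S: first cell '.' (not opp) -> no flip
Dir SE: opp run (2,2) (3,3) capped by W -> flip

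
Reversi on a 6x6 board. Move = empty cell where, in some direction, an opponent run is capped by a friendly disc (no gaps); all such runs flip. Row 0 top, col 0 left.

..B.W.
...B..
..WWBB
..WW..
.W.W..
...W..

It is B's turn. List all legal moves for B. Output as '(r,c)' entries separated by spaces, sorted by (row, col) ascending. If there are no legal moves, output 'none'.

(0,3): no bracket -> illegal
(0,5): no bracket -> illegal
(1,1): no bracket -> illegal
(1,2): no bracket -> illegal
(1,4): no bracket -> illegal
(1,5): no bracket -> illegal
(2,1): flips 2 -> legal
(3,0): no bracket -> illegal
(3,1): flips 1 -> legal
(3,4): no bracket -> illegal
(4,0): no bracket -> illegal
(4,2): flips 1 -> legal
(4,4): no bracket -> illegal
(5,0): no bracket -> illegal
(5,1): no bracket -> illegal
(5,2): no bracket -> illegal
(5,4): no bracket -> illegal

Answer: (2,1) (3,1) (4,2)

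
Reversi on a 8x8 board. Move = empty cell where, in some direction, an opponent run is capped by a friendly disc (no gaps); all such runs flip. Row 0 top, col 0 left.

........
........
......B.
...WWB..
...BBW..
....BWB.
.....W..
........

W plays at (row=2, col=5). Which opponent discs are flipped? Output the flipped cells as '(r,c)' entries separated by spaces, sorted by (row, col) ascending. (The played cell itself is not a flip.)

Answer: (3,5)

Derivation:
Dir NW: first cell '.' (not opp) -> no flip
Dir N: first cell '.' (not opp) -> no flip
Dir NE: first cell '.' (not opp) -> no flip
Dir W: first cell '.' (not opp) -> no flip
Dir E: opp run (2,6), next='.' -> no flip
Dir SW: first cell 'W' (not opp) -> no flip
Dir S: opp run (3,5) capped by W -> flip
Dir SE: first cell '.' (not opp) -> no flip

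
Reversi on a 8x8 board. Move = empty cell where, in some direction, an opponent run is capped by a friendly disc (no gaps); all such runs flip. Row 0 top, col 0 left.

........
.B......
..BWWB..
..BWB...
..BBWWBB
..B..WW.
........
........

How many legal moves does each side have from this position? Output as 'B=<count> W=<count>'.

Answer: B=9 W=10

Derivation:
-- B to move --
(1,2): flips 1 -> legal
(1,3): flips 2 -> legal
(1,4): flips 2 -> legal
(1,5): flips 2 -> legal
(3,5): no bracket -> illegal
(3,6): no bracket -> illegal
(5,3): no bracket -> illegal
(5,4): flips 1 -> legal
(5,7): no bracket -> illegal
(6,4): flips 1 -> legal
(6,5): flips 1 -> legal
(6,6): flips 4 -> legal
(6,7): flips 2 -> legal
B mobility = 9
-- W to move --
(0,0): flips 2 -> legal
(0,1): no bracket -> illegal
(0,2): no bracket -> illegal
(1,0): no bracket -> illegal
(1,2): no bracket -> illegal
(1,3): no bracket -> illegal
(1,4): no bracket -> illegal
(1,5): no bracket -> illegal
(1,6): no bracket -> illegal
(2,0): no bracket -> illegal
(2,1): flips 1 -> legal
(2,6): flips 1 -> legal
(3,1): flips 1 -> legal
(3,5): flips 1 -> legal
(3,6): flips 1 -> legal
(3,7): flips 1 -> legal
(4,1): flips 3 -> legal
(5,1): flips 1 -> legal
(5,3): flips 1 -> legal
(5,4): no bracket -> illegal
(5,7): no bracket -> illegal
(6,1): no bracket -> illegal
(6,2): no bracket -> illegal
(6,3): no bracket -> illegal
W mobility = 10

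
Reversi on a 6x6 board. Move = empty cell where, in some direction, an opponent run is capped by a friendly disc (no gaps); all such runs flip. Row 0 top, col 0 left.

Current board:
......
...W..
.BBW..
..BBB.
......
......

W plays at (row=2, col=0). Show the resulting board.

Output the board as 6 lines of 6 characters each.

Answer: ......
...W..
WWWW..
..BBB.
......
......

Derivation:
Place W at (2,0); scan 8 dirs for brackets.
Dir NW: edge -> no flip
Dir N: first cell '.' (not opp) -> no flip
Dir NE: first cell '.' (not opp) -> no flip
Dir W: edge -> no flip
Dir E: opp run (2,1) (2,2) capped by W -> flip
Dir SW: edge -> no flip
Dir S: first cell '.' (not opp) -> no flip
Dir SE: first cell '.' (not opp) -> no flip
All flips: (2,1) (2,2)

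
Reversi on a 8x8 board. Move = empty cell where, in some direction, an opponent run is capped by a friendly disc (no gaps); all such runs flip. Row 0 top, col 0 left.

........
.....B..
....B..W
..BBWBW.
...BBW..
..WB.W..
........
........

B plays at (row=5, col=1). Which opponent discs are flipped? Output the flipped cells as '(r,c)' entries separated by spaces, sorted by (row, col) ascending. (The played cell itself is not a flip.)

Answer: (5,2)

Derivation:
Dir NW: first cell '.' (not opp) -> no flip
Dir N: first cell '.' (not opp) -> no flip
Dir NE: first cell '.' (not opp) -> no flip
Dir W: first cell '.' (not opp) -> no flip
Dir E: opp run (5,2) capped by B -> flip
Dir SW: first cell '.' (not opp) -> no flip
Dir S: first cell '.' (not opp) -> no flip
Dir SE: first cell '.' (not opp) -> no flip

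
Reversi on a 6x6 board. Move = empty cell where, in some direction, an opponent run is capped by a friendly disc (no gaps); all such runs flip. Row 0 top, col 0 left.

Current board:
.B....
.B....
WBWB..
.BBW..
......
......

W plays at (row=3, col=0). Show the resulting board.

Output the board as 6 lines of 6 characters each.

Answer: .B....
.B....
WBWB..
WWWW..
......
......

Derivation:
Place W at (3,0); scan 8 dirs for brackets.
Dir NW: edge -> no flip
Dir N: first cell 'W' (not opp) -> no flip
Dir NE: opp run (2,1), next='.' -> no flip
Dir W: edge -> no flip
Dir E: opp run (3,1) (3,2) capped by W -> flip
Dir SW: edge -> no flip
Dir S: first cell '.' (not opp) -> no flip
Dir SE: first cell '.' (not opp) -> no flip
All flips: (3,1) (3,2)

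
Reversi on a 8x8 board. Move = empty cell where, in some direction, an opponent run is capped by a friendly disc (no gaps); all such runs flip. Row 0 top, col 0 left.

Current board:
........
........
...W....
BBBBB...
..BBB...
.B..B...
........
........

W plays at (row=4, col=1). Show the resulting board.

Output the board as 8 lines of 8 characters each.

Place W at (4,1); scan 8 dirs for brackets.
Dir NW: opp run (3,0), next=edge -> no flip
Dir N: opp run (3,1), next='.' -> no flip
Dir NE: opp run (3,2) capped by W -> flip
Dir W: first cell '.' (not opp) -> no flip
Dir E: opp run (4,2) (4,3) (4,4), next='.' -> no flip
Dir SW: first cell '.' (not opp) -> no flip
Dir S: opp run (5,1), next='.' -> no flip
Dir SE: first cell '.' (not opp) -> no flip
All flips: (3,2)

Answer: ........
........
...W....
BBWBB...
.WBBB...
.B..B...
........
........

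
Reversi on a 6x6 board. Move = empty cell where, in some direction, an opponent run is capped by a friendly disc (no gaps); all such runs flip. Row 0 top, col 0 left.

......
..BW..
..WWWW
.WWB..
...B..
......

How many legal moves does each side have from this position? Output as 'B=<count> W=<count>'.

-- B to move --
(0,2): no bracket -> illegal
(0,3): flips 2 -> legal
(0,4): no bracket -> illegal
(1,1): flips 1 -> legal
(1,4): flips 1 -> legal
(1,5): flips 1 -> legal
(2,0): no bracket -> illegal
(2,1): flips 1 -> legal
(3,0): flips 2 -> legal
(3,4): flips 1 -> legal
(3,5): no bracket -> illegal
(4,0): no bracket -> illegal
(4,1): no bracket -> illegal
(4,2): flips 2 -> legal
B mobility = 8
-- W to move --
(0,1): flips 1 -> legal
(0,2): flips 1 -> legal
(0,3): no bracket -> illegal
(1,1): flips 1 -> legal
(2,1): no bracket -> illegal
(3,4): flips 1 -> legal
(4,2): flips 1 -> legal
(4,4): flips 1 -> legal
(5,2): no bracket -> illegal
(5,3): flips 2 -> legal
(5,4): flips 1 -> legal
W mobility = 8

Answer: B=8 W=8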